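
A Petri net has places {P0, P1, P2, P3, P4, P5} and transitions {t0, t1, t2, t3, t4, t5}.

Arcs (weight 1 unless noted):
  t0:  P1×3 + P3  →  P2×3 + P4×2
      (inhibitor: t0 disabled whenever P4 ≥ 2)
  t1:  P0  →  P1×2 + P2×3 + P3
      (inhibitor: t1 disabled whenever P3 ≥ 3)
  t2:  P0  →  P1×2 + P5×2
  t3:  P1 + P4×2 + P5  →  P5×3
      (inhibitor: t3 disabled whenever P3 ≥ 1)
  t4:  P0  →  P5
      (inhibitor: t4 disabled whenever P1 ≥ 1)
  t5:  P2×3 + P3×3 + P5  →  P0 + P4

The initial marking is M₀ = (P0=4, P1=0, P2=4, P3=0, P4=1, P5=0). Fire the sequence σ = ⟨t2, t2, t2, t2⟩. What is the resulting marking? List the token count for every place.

(P0=0, P1=8, P2=4, P3=0, P4=1, P5=8)

step 1: fire t2:  (P0=4, P1=0, P2=4, P3=0, P4=1, P5=0) → (P0=3, P1=2, P2=4, P3=0, P4=1, P5=2)
step 2: fire t2:  (P0=3, P1=2, P2=4, P3=0, P4=1, P5=2) → (P0=2, P1=4, P2=4, P3=0, P4=1, P5=4)
step 3: fire t2:  (P0=2, P1=4, P2=4, P3=0, P4=1, P5=4) → (P0=1, P1=6, P2=4, P3=0, P4=1, P5=6)
step 4: fire t2:  (P0=1, P1=6, P2=4, P3=0, P4=1, P5=6) → (P0=0, P1=8, P2=4, P3=0, P4=1, P5=8)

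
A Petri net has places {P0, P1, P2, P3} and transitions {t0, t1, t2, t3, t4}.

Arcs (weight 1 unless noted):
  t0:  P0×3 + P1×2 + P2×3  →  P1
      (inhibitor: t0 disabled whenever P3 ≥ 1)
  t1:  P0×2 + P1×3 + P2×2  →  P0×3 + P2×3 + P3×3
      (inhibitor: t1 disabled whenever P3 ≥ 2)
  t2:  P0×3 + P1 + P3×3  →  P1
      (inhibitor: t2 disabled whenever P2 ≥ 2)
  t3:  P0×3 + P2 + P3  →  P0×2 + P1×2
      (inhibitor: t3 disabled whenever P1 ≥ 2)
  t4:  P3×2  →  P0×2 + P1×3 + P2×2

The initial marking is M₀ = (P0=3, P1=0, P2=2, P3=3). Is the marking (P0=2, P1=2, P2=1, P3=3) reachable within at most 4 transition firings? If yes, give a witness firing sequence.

depth 0: 1 marking
depth 1: 3 markings reached so far
depth 2: 5 markings reached so far
depth 3: 8 markings reached so far
depth 4: 10 markings reached so far
target is not among the 10 markings reachable within 4 steps

NO — not reachable within 4 firings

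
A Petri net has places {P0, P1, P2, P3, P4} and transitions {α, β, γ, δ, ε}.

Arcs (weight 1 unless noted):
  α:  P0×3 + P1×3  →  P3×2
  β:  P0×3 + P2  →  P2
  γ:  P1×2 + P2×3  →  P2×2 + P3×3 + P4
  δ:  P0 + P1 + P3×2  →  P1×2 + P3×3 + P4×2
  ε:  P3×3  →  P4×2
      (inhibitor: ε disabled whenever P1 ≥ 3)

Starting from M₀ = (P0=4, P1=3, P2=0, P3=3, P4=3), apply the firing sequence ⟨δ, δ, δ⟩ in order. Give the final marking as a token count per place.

(P0=1, P1=6, P2=0, P3=6, P4=9)

step 1: fire δ:  (P0=4, P1=3, P2=0, P3=3, P4=3) → (P0=3, P1=4, P2=0, P3=4, P4=5)
step 2: fire δ:  (P0=3, P1=4, P2=0, P3=4, P4=5) → (P0=2, P1=5, P2=0, P3=5, P4=7)
step 3: fire δ:  (P0=2, P1=5, P2=0, P3=5, P4=7) → (P0=1, P1=6, P2=0, P3=6, P4=9)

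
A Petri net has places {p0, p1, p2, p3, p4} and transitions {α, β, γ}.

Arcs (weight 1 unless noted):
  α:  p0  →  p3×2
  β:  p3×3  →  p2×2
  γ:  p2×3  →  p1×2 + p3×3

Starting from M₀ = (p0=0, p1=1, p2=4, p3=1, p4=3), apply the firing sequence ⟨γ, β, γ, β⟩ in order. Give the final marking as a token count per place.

(p0=0, p1=5, p2=2, p3=1, p4=3)

step 1: fire γ:  (p0=0, p1=1, p2=4, p3=1, p4=3) → (p0=0, p1=3, p2=1, p3=4, p4=3)
step 2: fire β:  (p0=0, p1=3, p2=1, p3=4, p4=3) → (p0=0, p1=3, p2=3, p3=1, p4=3)
step 3: fire γ:  (p0=0, p1=3, p2=3, p3=1, p4=3) → (p0=0, p1=5, p2=0, p3=4, p4=3)
step 4: fire β:  (p0=0, p1=5, p2=0, p3=4, p4=3) → (p0=0, p1=5, p2=2, p3=1, p4=3)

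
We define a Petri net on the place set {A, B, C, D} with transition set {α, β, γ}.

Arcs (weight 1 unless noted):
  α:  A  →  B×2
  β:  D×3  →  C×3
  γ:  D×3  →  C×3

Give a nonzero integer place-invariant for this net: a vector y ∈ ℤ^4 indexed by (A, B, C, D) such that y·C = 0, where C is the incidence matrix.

Incidence matrix C (rows=places, cols=transitions):
        α    β    γ
    A  -1    0    0
    B   2    0    0
    C   0    3    3
    D   0   -3   -3

Candidate y = [2, 1, 0, 0]; check y·C column-wise:
  col α: 2·-1 + 1·2 = 0
  col β: 2·0 + 1·0 + 0·3 + 0·-3 = 0
  col γ: 2·0 + 1·0 + 0·3 + 0·-3 = 0

y = (A:2, B:1, C:0, D:0)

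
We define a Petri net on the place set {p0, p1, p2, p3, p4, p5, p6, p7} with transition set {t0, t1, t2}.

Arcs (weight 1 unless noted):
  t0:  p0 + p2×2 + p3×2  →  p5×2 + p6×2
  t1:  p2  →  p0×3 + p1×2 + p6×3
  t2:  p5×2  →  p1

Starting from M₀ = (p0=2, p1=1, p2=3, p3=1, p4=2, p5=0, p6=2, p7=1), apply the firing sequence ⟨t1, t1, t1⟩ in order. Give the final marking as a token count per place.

step 1: fire t1:  (p0=2, p1=1, p2=3, p3=1, p4=2, p5=0, p6=2, p7=1) → (p0=5, p1=3, p2=2, p3=1, p4=2, p5=0, p6=5, p7=1)
step 2: fire t1:  (p0=5, p1=3, p2=2, p3=1, p4=2, p5=0, p6=5, p7=1) → (p0=8, p1=5, p2=1, p3=1, p4=2, p5=0, p6=8, p7=1)
step 3: fire t1:  (p0=8, p1=5, p2=1, p3=1, p4=2, p5=0, p6=8, p7=1) → (p0=11, p1=7, p2=0, p3=1, p4=2, p5=0, p6=11, p7=1)

(p0=11, p1=7, p2=0, p3=1, p4=2, p5=0, p6=11, p7=1)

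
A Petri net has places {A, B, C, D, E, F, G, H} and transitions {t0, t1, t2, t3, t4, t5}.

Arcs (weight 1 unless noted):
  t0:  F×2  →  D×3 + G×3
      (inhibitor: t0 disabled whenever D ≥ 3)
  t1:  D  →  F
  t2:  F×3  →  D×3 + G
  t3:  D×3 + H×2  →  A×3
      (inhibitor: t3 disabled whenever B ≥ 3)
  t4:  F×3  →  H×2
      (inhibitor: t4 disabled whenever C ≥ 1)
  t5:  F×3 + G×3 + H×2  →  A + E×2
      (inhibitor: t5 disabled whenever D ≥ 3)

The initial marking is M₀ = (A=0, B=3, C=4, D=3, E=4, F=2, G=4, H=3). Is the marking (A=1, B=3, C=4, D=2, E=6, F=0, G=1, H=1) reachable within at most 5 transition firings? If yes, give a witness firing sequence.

YES — reachable via ⟨t1, t5⟩ (2 firings)

step 1: fire t1:  (A=0, B=3, C=4, D=3, E=4, F=2, G=4, H=3) → (A=0, B=3, C=4, D=2, E=4, F=3, G=4, H=3)
step 2: fire t5:  (A=0, B=3, C=4, D=2, E=4, F=3, G=4, H=3) → (A=1, B=3, C=4, D=2, E=6, F=0, G=1, H=1)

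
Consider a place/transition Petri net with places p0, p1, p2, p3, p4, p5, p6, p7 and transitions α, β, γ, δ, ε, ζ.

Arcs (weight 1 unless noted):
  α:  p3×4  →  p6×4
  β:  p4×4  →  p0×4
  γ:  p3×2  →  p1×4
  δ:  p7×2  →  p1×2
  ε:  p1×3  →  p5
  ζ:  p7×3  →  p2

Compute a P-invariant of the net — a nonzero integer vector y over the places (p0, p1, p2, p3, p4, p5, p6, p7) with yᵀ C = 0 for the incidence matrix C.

y = (p0:1, p1:0, p2:0, p3:0, p4:1, p5:0, p6:0, p7:0)

Incidence matrix C (rows=places, cols=transitions):
        α    β    γ    δ    ε    ζ
   p0   0    4    0    0    0    0
   p1   0    0    4    2   -3    0
   p2   0    0    0    0    0    1
   p3  -4    0   -2    0    0    0
   p4   0   -4    0    0    0    0
   p5   0    0    0    0    1    0
   p6   4    0    0    0    0    0
   p7   0    0    0   -2    0   -3

Candidate y = [1, 0, 0, 0, 1, 0, 0, 0]; check y·C column-wise:
  col α: 1·0 + 0·-4 + 1·0 + 0·4 = 0
  col β: 1·4 + 1·-4 = 0
  col γ: 1·0 + 0·4 + 0·-2 + 1·0 = 0
  col δ: 1·0 + 0·2 + 1·0 + 0·-2 = 0
  col ε: 1·0 + 0·-3 + 1·0 + 0·1 = 0
  col ζ: 1·0 + 0·1 + 1·0 + 0·-3 = 0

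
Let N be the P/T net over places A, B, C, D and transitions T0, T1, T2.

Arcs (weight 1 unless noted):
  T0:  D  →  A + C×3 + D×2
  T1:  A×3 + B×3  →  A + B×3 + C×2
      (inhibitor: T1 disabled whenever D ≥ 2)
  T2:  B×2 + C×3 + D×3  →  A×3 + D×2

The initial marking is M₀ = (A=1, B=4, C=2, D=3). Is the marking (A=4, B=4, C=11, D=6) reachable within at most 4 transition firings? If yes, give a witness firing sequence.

YES — reachable via ⟨T0, T0, T0⟩ (3 firings)

step 1: fire T0:  (A=1, B=4, C=2, D=3) → (A=2, B=4, C=5, D=4)
step 2: fire T0:  (A=2, B=4, C=5, D=4) → (A=3, B=4, C=8, D=5)
step 3: fire T0:  (A=3, B=4, C=8, D=5) → (A=4, B=4, C=11, D=6)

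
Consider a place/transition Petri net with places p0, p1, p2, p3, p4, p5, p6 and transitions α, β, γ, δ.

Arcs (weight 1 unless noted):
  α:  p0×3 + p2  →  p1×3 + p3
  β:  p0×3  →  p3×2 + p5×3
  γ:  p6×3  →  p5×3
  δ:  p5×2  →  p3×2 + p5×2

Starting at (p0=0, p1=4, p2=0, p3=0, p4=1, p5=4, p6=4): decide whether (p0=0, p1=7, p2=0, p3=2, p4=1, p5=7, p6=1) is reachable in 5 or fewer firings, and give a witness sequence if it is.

depth 0: 1 marking
depth 1: 3 markings reached so far
depth 2: 5 markings reached so far
depth 3: 7 markings reached so far
depth 4: 9 markings reached so far
depth 5: 11 markings reached so far
target is not among the 11 markings reachable within 5 steps

NO — not reachable within 5 firings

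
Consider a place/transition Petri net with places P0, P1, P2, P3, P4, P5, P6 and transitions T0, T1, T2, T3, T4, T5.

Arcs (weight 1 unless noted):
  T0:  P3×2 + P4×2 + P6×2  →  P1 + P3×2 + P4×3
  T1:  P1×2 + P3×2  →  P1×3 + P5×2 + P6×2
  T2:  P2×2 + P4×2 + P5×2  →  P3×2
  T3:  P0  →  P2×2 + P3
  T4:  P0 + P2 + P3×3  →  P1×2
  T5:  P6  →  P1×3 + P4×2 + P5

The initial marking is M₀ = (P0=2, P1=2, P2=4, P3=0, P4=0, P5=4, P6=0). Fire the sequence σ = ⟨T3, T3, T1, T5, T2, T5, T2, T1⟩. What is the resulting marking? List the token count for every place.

(P0=0, P1=10, P2=4, P3=2, P4=0, P5=6, P6=2)

step 1: fire T3:  (P0=2, P1=2, P2=4, P3=0, P4=0, P5=4, P6=0) → (P0=1, P1=2, P2=6, P3=1, P4=0, P5=4, P6=0)
step 2: fire T3:  (P0=1, P1=2, P2=6, P3=1, P4=0, P5=4, P6=0) → (P0=0, P1=2, P2=8, P3=2, P4=0, P5=4, P6=0)
step 3: fire T1:  (P0=0, P1=2, P2=8, P3=2, P4=0, P5=4, P6=0) → (P0=0, P1=3, P2=8, P3=0, P4=0, P5=6, P6=2)
step 4: fire T5:  (P0=0, P1=3, P2=8, P3=0, P4=0, P5=6, P6=2) → (P0=0, P1=6, P2=8, P3=0, P4=2, P5=7, P6=1)
step 5: fire T2:  (P0=0, P1=6, P2=8, P3=0, P4=2, P5=7, P6=1) → (P0=0, P1=6, P2=6, P3=2, P4=0, P5=5, P6=1)
step 6: fire T5:  (P0=0, P1=6, P2=6, P3=2, P4=0, P5=5, P6=1) → (P0=0, P1=9, P2=6, P3=2, P4=2, P5=6, P6=0)
step 7: fire T2:  (P0=0, P1=9, P2=6, P3=2, P4=2, P5=6, P6=0) → (P0=0, P1=9, P2=4, P3=4, P4=0, P5=4, P6=0)
step 8: fire T1:  (P0=0, P1=9, P2=4, P3=4, P4=0, P5=4, P6=0) → (P0=0, P1=10, P2=4, P3=2, P4=0, P5=6, P6=2)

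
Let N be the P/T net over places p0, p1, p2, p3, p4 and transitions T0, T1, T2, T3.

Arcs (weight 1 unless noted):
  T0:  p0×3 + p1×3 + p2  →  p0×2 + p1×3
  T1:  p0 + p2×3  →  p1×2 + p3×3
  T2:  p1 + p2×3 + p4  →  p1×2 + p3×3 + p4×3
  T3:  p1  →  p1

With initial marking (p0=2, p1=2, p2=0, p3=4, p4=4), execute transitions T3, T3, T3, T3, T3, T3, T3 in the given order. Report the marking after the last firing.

(p0=2, p1=2, p2=0, p3=4, p4=4)

step 1: fire T3:  (p0=2, p1=2, p2=0, p3=4, p4=4) → (p0=2, p1=2, p2=0, p3=4, p4=4)
step 2: fire T3:  (p0=2, p1=2, p2=0, p3=4, p4=4) → (p0=2, p1=2, p2=0, p3=4, p4=4)
step 3: fire T3:  (p0=2, p1=2, p2=0, p3=4, p4=4) → (p0=2, p1=2, p2=0, p3=4, p4=4)
step 4: fire T3:  (p0=2, p1=2, p2=0, p3=4, p4=4) → (p0=2, p1=2, p2=0, p3=4, p4=4)
step 5: fire T3:  (p0=2, p1=2, p2=0, p3=4, p4=4) → (p0=2, p1=2, p2=0, p3=4, p4=4)
step 6: fire T3:  (p0=2, p1=2, p2=0, p3=4, p4=4) → (p0=2, p1=2, p2=0, p3=4, p4=4)
step 7: fire T3:  (p0=2, p1=2, p2=0, p3=4, p4=4) → (p0=2, p1=2, p2=0, p3=4, p4=4)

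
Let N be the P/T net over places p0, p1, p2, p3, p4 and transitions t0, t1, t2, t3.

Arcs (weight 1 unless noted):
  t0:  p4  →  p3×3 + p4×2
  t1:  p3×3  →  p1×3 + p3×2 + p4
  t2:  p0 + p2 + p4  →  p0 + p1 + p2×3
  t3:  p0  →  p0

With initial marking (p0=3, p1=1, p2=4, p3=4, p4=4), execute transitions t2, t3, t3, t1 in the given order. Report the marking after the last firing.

(p0=3, p1=5, p2=6, p3=3, p4=4)

step 1: fire t2:  (p0=3, p1=1, p2=4, p3=4, p4=4) → (p0=3, p1=2, p2=6, p3=4, p4=3)
step 2: fire t3:  (p0=3, p1=2, p2=6, p3=4, p4=3) → (p0=3, p1=2, p2=6, p3=4, p4=3)
step 3: fire t3:  (p0=3, p1=2, p2=6, p3=4, p4=3) → (p0=3, p1=2, p2=6, p3=4, p4=3)
step 4: fire t1:  (p0=3, p1=2, p2=6, p3=4, p4=3) → (p0=3, p1=5, p2=6, p3=3, p4=4)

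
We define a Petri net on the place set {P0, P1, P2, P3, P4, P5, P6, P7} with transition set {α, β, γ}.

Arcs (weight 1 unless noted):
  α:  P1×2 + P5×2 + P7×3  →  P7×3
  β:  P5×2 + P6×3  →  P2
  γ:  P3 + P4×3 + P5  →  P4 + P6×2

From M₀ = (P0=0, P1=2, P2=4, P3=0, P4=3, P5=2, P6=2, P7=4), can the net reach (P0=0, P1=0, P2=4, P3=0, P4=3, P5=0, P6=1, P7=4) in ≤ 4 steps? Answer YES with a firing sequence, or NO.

depth 0: 1 marking
depth 1: 2 markings reached so far
depth 2: 2 markings reached so far
(frontier empty at depth 2; search complete)
target is not among the 2 markings reachable within 4 steps

NO — not reachable within 4 firings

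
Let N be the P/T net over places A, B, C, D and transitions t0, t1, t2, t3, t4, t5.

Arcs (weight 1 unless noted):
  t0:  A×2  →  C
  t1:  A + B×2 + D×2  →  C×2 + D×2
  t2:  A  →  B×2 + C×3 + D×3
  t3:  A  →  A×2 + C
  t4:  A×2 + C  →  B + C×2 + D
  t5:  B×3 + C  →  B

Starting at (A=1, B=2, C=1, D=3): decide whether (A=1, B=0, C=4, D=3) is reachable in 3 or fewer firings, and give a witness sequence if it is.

YES — reachable via ⟨t3, t1⟩ (2 firings)

step 1: fire t3:  (A=1, B=2, C=1, D=3) → (A=2, B=2, C=2, D=3)
step 2: fire t1:  (A=2, B=2, C=2, D=3) → (A=1, B=0, C=4, D=3)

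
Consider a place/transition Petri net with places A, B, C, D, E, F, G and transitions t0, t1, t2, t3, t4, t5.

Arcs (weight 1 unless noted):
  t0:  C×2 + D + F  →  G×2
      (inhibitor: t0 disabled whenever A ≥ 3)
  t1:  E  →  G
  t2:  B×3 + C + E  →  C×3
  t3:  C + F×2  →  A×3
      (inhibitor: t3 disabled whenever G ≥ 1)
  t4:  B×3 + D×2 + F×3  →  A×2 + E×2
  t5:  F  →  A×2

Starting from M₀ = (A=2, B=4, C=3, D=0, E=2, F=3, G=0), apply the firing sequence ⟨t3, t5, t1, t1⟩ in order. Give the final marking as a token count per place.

(A=7, B=4, C=2, D=0, E=0, F=0, G=2)

step 1: fire t3:  (A=2, B=4, C=3, D=0, E=2, F=3, G=0) → (A=5, B=4, C=2, D=0, E=2, F=1, G=0)
step 2: fire t5:  (A=5, B=4, C=2, D=0, E=2, F=1, G=0) → (A=7, B=4, C=2, D=0, E=2, F=0, G=0)
step 3: fire t1:  (A=7, B=4, C=2, D=0, E=2, F=0, G=0) → (A=7, B=4, C=2, D=0, E=1, F=0, G=1)
step 4: fire t1:  (A=7, B=4, C=2, D=0, E=1, F=0, G=1) → (A=7, B=4, C=2, D=0, E=0, F=0, G=2)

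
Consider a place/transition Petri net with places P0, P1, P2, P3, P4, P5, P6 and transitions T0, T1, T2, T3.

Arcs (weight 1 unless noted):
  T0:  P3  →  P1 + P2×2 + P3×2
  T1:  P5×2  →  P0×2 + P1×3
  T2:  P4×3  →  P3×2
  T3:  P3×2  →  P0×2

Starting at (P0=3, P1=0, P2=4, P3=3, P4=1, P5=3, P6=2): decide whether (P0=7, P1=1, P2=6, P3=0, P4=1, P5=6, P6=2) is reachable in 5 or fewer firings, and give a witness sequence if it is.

NO — not reachable within 5 firings

depth 0: 1 marking
depth 1: 4 markings reached so far
depth 2: 8 markings reached so far
depth 3: 13 markings reached so far
depth 4: 19 markings reached so far
depth 5: 25 markings reached so far
target is not among the 25 markings reachable within 5 steps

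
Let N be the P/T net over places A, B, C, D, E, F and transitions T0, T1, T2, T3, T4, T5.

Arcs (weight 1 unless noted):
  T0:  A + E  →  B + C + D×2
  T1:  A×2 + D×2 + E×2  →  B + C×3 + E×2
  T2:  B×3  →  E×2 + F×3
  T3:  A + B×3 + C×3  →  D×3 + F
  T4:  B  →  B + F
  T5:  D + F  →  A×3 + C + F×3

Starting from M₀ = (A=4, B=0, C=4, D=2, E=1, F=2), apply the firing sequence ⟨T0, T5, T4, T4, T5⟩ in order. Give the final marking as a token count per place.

step 1: fire T0:  (A=4, B=0, C=4, D=2, E=1, F=2) → (A=3, B=1, C=5, D=4, E=0, F=2)
step 2: fire T5:  (A=3, B=1, C=5, D=4, E=0, F=2) → (A=6, B=1, C=6, D=3, E=0, F=4)
step 3: fire T4:  (A=6, B=1, C=6, D=3, E=0, F=4) → (A=6, B=1, C=6, D=3, E=0, F=5)
step 4: fire T4:  (A=6, B=1, C=6, D=3, E=0, F=5) → (A=6, B=1, C=6, D=3, E=0, F=6)
step 5: fire T5:  (A=6, B=1, C=6, D=3, E=0, F=6) → (A=9, B=1, C=7, D=2, E=0, F=8)

(A=9, B=1, C=7, D=2, E=0, F=8)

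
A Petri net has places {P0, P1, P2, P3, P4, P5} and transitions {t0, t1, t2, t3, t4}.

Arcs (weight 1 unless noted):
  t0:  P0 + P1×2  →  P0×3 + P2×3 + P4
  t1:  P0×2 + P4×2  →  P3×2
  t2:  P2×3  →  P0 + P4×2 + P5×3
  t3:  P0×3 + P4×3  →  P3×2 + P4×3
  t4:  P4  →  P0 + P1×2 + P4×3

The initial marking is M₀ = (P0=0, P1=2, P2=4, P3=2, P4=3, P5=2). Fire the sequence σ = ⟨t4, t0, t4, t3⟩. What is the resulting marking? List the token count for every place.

step 1: fire t4:  (P0=0, P1=2, P2=4, P3=2, P4=3, P5=2) → (P0=1, P1=4, P2=4, P3=2, P4=5, P5=2)
step 2: fire t0:  (P0=1, P1=4, P2=4, P3=2, P4=5, P5=2) → (P0=3, P1=2, P2=7, P3=2, P4=6, P5=2)
step 3: fire t4:  (P0=3, P1=2, P2=7, P3=2, P4=6, P5=2) → (P0=4, P1=4, P2=7, P3=2, P4=8, P5=2)
step 4: fire t3:  (P0=4, P1=4, P2=7, P3=2, P4=8, P5=2) → (P0=1, P1=4, P2=7, P3=4, P4=8, P5=2)

(P0=1, P1=4, P2=7, P3=4, P4=8, P5=2)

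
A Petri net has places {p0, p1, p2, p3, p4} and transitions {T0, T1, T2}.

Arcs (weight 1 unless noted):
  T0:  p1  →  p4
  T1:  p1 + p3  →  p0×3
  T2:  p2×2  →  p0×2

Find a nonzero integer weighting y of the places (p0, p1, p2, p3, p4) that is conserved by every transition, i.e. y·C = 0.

y = (p0:1, p1:0, p2:1, p3:3, p4:0)

Incidence matrix C (rows=places, cols=transitions):
       T0   T1   T2
   p0   0    3    2
   p1  -1   -1    0
   p2   0    0   -2
   p3   0   -1    0
   p4   1    0    0

Candidate y = [1, 0, 1, 3, 0]; check y·C column-wise:
  col T0: 1·0 + 0·-1 + 1·0 + 3·0 + 0·1 = 0
  col T1: 1·3 + 0·-1 + 1·0 + 3·-1 = 0
  col T2: 1·2 + 1·-2 + 3·0 = 0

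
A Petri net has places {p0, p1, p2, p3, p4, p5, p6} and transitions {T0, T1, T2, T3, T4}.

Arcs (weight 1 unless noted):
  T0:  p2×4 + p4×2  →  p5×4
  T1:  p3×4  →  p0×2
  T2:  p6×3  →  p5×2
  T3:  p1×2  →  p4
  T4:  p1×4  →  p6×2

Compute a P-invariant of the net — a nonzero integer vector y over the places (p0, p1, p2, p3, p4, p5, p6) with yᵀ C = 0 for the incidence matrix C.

y = (p0:2, p1:0, p2:0, p3:1, p4:0, p5:0, p6:0)

Incidence matrix C (rows=places, cols=transitions):
       T0   T1   T2   T3   T4
   p0   0    2    0    0    0
   p1   0    0    0   -2   -4
   p2  -4    0    0    0    0
   p3   0   -4    0    0    0
   p4  -2    0    0    1    0
   p5   4    0    2    0    0
   p6   0    0   -3    0    2

Candidate y = [2, 0, 0, 1, 0, 0, 0]; check y·C column-wise:
  col T0: 2·0 + 0·-4 + 1·0 + 0·-2 + 0·4 = 0
  col T1: 2·2 + 1·-4 = 0
  col T2: 2·0 + 1·0 + 0·2 + 0·-3 = 0
  col T3: 2·0 + 0·-2 + 1·0 + 0·1 = 0
  col T4: 2·0 + 0·-4 + 1·0 + 0·2 = 0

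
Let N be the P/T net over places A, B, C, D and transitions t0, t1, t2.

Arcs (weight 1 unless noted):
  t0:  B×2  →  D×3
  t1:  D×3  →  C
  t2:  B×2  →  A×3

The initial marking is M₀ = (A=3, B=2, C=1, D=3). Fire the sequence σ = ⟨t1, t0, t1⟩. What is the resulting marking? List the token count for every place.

(A=3, B=0, C=3, D=0)

step 1: fire t1:  (A=3, B=2, C=1, D=3) → (A=3, B=2, C=2, D=0)
step 2: fire t0:  (A=3, B=2, C=2, D=0) → (A=3, B=0, C=2, D=3)
step 3: fire t1:  (A=3, B=0, C=2, D=3) → (A=3, B=0, C=3, D=0)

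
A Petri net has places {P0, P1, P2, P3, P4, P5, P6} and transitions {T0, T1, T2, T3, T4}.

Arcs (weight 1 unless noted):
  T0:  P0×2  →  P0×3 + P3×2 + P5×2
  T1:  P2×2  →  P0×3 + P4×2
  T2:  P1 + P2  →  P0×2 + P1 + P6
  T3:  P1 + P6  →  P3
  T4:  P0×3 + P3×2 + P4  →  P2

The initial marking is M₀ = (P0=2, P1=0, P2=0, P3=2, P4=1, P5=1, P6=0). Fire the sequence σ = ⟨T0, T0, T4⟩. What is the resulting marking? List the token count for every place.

step 1: fire T0:  (P0=2, P1=0, P2=0, P3=2, P4=1, P5=1, P6=0) → (P0=3, P1=0, P2=0, P3=4, P4=1, P5=3, P6=0)
step 2: fire T0:  (P0=3, P1=0, P2=0, P3=4, P4=1, P5=3, P6=0) → (P0=4, P1=0, P2=0, P3=6, P4=1, P5=5, P6=0)
step 3: fire T4:  (P0=4, P1=0, P2=0, P3=6, P4=1, P5=5, P6=0) → (P0=1, P1=0, P2=1, P3=4, P4=0, P5=5, P6=0)

(P0=1, P1=0, P2=1, P3=4, P4=0, P5=5, P6=0)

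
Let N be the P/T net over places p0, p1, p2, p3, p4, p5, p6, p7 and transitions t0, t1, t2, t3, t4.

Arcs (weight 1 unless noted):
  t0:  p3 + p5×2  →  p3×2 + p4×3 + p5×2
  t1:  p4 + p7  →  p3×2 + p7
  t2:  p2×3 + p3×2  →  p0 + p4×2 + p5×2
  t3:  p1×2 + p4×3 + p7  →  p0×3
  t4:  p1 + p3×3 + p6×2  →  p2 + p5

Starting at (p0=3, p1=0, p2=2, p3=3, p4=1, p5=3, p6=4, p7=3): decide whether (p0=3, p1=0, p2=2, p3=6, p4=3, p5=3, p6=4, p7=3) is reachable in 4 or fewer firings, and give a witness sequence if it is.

YES — reachable via ⟨t0, t1⟩ (2 firings)

step 1: fire t0:  (p0=3, p1=0, p2=2, p3=3, p4=1, p5=3, p6=4, p7=3) → (p0=3, p1=0, p2=2, p3=4, p4=4, p5=3, p6=4, p7=3)
step 2: fire t1:  (p0=3, p1=0, p2=2, p3=4, p4=4, p5=3, p6=4, p7=3) → (p0=3, p1=0, p2=2, p3=6, p4=3, p5=3, p6=4, p7=3)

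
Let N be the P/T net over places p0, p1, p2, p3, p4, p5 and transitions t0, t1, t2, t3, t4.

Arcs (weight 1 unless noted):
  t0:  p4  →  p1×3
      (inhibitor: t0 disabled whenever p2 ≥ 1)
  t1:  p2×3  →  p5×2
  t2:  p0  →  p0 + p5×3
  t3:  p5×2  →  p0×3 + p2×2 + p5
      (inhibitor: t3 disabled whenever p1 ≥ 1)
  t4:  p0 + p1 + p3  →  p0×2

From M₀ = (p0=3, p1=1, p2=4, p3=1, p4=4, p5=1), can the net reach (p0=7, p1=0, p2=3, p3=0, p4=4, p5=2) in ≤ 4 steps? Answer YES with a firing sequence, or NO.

step 1: fire t1:  (p0=3, p1=1, p2=4, p3=1, p4=4, p5=1) → (p0=3, p1=1, p2=1, p3=1, p4=4, p5=3)
step 2: fire t4:  (p0=3, p1=1, p2=1, p3=1, p4=4, p5=3) → (p0=4, p1=0, p2=1, p3=0, p4=4, p5=3)
step 3: fire t3:  (p0=4, p1=0, p2=1, p3=0, p4=4, p5=3) → (p0=7, p1=0, p2=3, p3=0, p4=4, p5=2)

YES — reachable via ⟨t1, t4, t3⟩ (3 firings)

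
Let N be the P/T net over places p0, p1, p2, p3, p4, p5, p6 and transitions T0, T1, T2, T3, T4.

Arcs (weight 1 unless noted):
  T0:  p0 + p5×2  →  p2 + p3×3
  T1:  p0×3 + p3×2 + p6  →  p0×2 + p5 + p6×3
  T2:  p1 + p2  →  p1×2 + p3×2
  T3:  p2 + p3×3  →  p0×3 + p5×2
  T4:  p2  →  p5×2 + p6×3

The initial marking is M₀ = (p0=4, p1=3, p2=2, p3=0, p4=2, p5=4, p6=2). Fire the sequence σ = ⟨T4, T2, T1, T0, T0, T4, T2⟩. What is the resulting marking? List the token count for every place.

(p0=1, p1=5, p2=0, p3=8, p4=2, p5=5, p6=10)

step 1: fire T4:  (p0=4, p1=3, p2=2, p3=0, p4=2, p5=4, p6=2) → (p0=4, p1=3, p2=1, p3=0, p4=2, p5=6, p6=5)
step 2: fire T2:  (p0=4, p1=3, p2=1, p3=0, p4=2, p5=6, p6=5) → (p0=4, p1=4, p2=0, p3=2, p4=2, p5=6, p6=5)
step 3: fire T1:  (p0=4, p1=4, p2=0, p3=2, p4=2, p5=6, p6=5) → (p0=3, p1=4, p2=0, p3=0, p4=2, p5=7, p6=7)
step 4: fire T0:  (p0=3, p1=4, p2=0, p3=0, p4=2, p5=7, p6=7) → (p0=2, p1=4, p2=1, p3=3, p4=2, p5=5, p6=7)
step 5: fire T0:  (p0=2, p1=4, p2=1, p3=3, p4=2, p5=5, p6=7) → (p0=1, p1=4, p2=2, p3=6, p4=2, p5=3, p6=7)
step 6: fire T4:  (p0=1, p1=4, p2=2, p3=6, p4=2, p5=3, p6=7) → (p0=1, p1=4, p2=1, p3=6, p4=2, p5=5, p6=10)
step 7: fire T2:  (p0=1, p1=4, p2=1, p3=6, p4=2, p5=5, p6=10) → (p0=1, p1=5, p2=0, p3=8, p4=2, p5=5, p6=10)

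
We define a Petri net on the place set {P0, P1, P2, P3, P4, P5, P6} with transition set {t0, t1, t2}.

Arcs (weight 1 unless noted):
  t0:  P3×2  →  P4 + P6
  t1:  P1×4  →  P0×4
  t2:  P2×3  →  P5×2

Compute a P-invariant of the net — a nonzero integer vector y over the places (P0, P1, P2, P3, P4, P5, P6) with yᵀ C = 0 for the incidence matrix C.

y = (P0:1, P1:1, P2:0, P3:0, P4:0, P5:0, P6:0)

Incidence matrix C (rows=places, cols=transitions):
       t0   t1   t2
   P0   0    4    0
   P1   0   -4    0
   P2   0    0   -3
   P3  -2    0    0
   P4   1    0    0
   P5   0    0    2
   P6   1    0    0

Candidate y = [1, 1, 0, 0, 0, 0, 0]; check y·C column-wise:
  col t0: 1·0 + 1·0 + 0·-2 + 0·1 + 0·1 = 0
  col t1: 1·4 + 1·-4 = 0
  col t2: 1·0 + 1·0 + 0·-3 + 0·2 = 0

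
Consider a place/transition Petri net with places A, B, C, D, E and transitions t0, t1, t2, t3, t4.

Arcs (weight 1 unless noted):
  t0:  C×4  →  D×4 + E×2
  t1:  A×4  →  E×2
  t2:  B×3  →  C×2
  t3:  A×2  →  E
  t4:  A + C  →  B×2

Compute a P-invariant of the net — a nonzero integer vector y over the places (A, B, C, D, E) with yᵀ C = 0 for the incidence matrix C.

y = (A:1, B:2, C:3, D:2, E:2)

Incidence matrix C (rows=places, cols=transitions):
       t0   t1   t2   t3   t4
    A   0   -4    0   -2   -1
    B   0    0   -3    0    2
    C  -4    0    2    0   -1
    D   4    0    0    0    0
    E   2    2    0    1    0

Candidate y = [1, 2, 3, 2, 2]; check y·C column-wise:
  col t0: 1·0 + 2·0 + 3·-4 + 2·4 + 2·2 = 0
  col t1: 1·-4 + 2·0 + 3·0 + 2·0 + 2·2 = 0
  col t2: 1·0 + 2·-3 + 3·2 + 2·0 + 2·0 = 0
  col t3: 1·-2 + 2·0 + 3·0 + 2·0 + 2·1 = 0
  col t4: 1·-1 + 2·2 + 3·-1 + 2·0 + 2·0 = 0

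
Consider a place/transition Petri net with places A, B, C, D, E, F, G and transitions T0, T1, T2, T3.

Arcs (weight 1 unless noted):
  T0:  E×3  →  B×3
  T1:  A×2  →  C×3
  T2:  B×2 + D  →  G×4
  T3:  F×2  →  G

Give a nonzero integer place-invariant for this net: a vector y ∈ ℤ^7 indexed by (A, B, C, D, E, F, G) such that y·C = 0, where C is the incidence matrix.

Incidence matrix C (rows=places, cols=transitions):
       T0   T1   T2   T3
    A   0   -2    0    0
    B   3    0   -2    0
    C   0    3    0    0
    D   0    0   -1    0
    E  -3    0    0    0
    F   0    0    0   -2
    G   0    0    4    1

Candidate y = [3, 0, 2, 0, 0, 0, 0]; check y·C column-wise:
  col T0: 3·0 + 0·3 + 2·0 + 0·-3 = 0
  col T1: 3·-2 + 2·3 = 0
  col T2: 3·0 + 0·-2 + 2·0 + 0·-1 + 0·4 = 0
  col T3: 3·0 + 2·0 + 0·-2 + 0·1 = 0

y = (A:3, B:0, C:2, D:0, E:0, F:0, G:0)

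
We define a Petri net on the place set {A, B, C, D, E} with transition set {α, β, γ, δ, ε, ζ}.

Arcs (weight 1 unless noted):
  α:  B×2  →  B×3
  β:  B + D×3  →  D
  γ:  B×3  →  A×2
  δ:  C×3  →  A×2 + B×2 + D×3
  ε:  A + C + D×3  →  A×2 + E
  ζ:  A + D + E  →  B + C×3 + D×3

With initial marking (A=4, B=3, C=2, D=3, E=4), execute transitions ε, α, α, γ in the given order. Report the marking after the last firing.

(A=7, B=2, C=1, D=0, E=5)

step 1: fire ε:  (A=4, B=3, C=2, D=3, E=4) → (A=5, B=3, C=1, D=0, E=5)
step 2: fire α:  (A=5, B=3, C=1, D=0, E=5) → (A=5, B=4, C=1, D=0, E=5)
step 3: fire α:  (A=5, B=4, C=1, D=0, E=5) → (A=5, B=5, C=1, D=0, E=5)
step 4: fire γ:  (A=5, B=5, C=1, D=0, E=5) → (A=7, B=2, C=1, D=0, E=5)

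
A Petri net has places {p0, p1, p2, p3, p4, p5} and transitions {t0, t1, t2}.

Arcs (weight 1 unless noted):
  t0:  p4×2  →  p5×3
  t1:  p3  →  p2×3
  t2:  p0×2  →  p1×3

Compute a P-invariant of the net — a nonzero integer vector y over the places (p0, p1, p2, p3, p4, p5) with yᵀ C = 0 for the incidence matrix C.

y = (p0:3, p1:2, p2:0, p3:0, p4:0, p5:0)

Incidence matrix C (rows=places, cols=transitions):
       t0   t1   t2
   p0   0    0   -2
   p1   0    0    3
   p2   0    3    0
   p3   0   -1    0
   p4  -2    0    0
   p5   3    0    0

Candidate y = [3, 2, 0, 0, 0, 0]; check y·C column-wise:
  col t0: 3·0 + 2·0 + 0·-2 + 0·3 = 0
  col t1: 3·0 + 2·0 + 0·3 + 0·-1 = 0
  col t2: 3·-2 + 2·3 = 0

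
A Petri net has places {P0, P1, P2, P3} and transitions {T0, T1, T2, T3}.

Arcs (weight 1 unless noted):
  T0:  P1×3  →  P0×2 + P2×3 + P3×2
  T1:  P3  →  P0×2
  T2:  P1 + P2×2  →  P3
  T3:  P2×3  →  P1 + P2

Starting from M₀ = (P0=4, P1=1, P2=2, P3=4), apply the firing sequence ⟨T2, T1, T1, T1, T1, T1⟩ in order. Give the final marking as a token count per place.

(P0=14, P1=0, P2=0, P3=0)

step 1: fire T2:  (P0=4, P1=1, P2=2, P3=4) → (P0=4, P1=0, P2=0, P3=5)
step 2: fire T1:  (P0=4, P1=0, P2=0, P3=5) → (P0=6, P1=0, P2=0, P3=4)
step 3: fire T1:  (P0=6, P1=0, P2=0, P3=4) → (P0=8, P1=0, P2=0, P3=3)
step 4: fire T1:  (P0=8, P1=0, P2=0, P3=3) → (P0=10, P1=0, P2=0, P3=2)
step 5: fire T1:  (P0=10, P1=0, P2=0, P3=2) → (P0=12, P1=0, P2=0, P3=1)
step 6: fire T1:  (P0=12, P1=0, P2=0, P3=1) → (P0=14, P1=0, P2=0, P3=0)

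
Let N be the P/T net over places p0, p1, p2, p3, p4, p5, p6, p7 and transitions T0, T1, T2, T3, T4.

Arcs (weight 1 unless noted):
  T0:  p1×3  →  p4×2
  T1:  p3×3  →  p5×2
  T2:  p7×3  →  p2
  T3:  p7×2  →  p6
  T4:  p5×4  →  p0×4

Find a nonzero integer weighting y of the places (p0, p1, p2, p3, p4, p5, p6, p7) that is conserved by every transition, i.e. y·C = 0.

Incidence matrix C (rows=places, cols=transitions):
       T0   T1   T2   T3   T4
   p0   0    0    0    0    4
   p1  -3    0    0    0    0
   p2   0    0    1    0    0
   p3   0   -3    0    0    0
   p4   2    0    0    0    0
   p5   0    2    0    0   -4
   p6   0    0    0    1    0
   p7   0    0   -3   -2    0

Candidate y = [0, 2, 0, 0, 3, 0, 0, 0]; check y·C column-wise:
  col T0: 2·-3 + 3·2 = 0
  col T1: 2·0 + 0·-3 + 3·0 + 0·2 = 0
  col T2: 2·0 + 0·1 + 3·0 + 0·-3 = 0
  col T3: 2·0 + 3·0 + 0·1 + 0·-2 = 0
  col T4: 0·4 + 2·0 + 3·0 + 0·-4 = 0

y = (p0:0, p1:2, p2:0, p3:0, p4:3, p5:0, p6:0, p7:0)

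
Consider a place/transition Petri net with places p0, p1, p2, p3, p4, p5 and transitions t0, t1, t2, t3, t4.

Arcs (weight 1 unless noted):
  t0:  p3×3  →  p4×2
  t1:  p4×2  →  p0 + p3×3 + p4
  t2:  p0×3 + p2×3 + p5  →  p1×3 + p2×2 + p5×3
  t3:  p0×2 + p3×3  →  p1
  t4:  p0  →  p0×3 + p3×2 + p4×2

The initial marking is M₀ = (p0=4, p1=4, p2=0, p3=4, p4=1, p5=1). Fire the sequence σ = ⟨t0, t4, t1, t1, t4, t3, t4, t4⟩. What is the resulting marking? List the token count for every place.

(p0=12, p1=5, p2=0, p3=12, p4=9, p5=1)

step 1: fire t0:  (p0=4, p1=4, p2=0, p3=4, p4=1, p5=1) → (p0=4, p1=4, p2=0, p3=1, p4=3, p5=1)
step 2: fire t4:  (p0=4, p1=4, p2=0, p3=1, p4=3, p5=1) → (p0=6, p1=4, p2=0, p3=3, p4=5, p5=1)
step 3: fire t1:  (p0=6, p1=4, p2=0, p3=3, p4=5, p5=1) → (p0=7, p1=4, p2=0, p3=6, p4=4, p5=1)
step 4: fire t1:  (p0=7, p1=4, p2=0, p3=6, p4=4, p5=1) → (p0=8, p1=4, p2=0, p3=9, p4=3, p5=1)
step 5: fire t4:  (p0=8, p1=4, p2=0, p3=9, p4=3, p5=1) → (p0=10, p1=4, p2=0, p3=11, p4=5, p5=1)
step 6: fire t3:  (p0=10, p1=4, p2=0, p3=11, p4=5, p5=1) → (p0=8, p1=5, p2=0, p3=8, p4=5, p5=1)
step 7: fire t4:  (p0=8, p1=5, p2=0, p3=8, p4=5, p5=1) → (p0=10, p1=5, p2=0, p3=10, p4=7, p5=1)
step 8: fire t4:  (p0=10, p1=5, p2=0, p3=10, p4=7, p5=1) → (p0=12, p1=5, p2=0, p3=12, p4=9, p5=1)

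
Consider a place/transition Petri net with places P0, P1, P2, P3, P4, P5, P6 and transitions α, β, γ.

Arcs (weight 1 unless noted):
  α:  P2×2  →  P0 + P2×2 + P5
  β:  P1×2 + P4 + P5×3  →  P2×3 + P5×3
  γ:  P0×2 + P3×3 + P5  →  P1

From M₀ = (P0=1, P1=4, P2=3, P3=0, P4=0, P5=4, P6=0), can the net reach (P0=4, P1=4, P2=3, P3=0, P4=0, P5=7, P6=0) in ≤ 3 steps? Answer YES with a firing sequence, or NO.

step 1: fire α:  (P0=1, P1=4, P2=3, P3=0, P4=0, P5=4, P6=0) → (P0=2, P1=4, P2=3, P3=0, P4=0, P5=5, P6=0)
step 2: fire α:  (P0=2, P1=4, P2=3, P3=0, P4=0, P5=5, P6=0) → (P0=3, P1=4, P2=3, P3=0, P4=0, P5=6, P6=0)
step 3: fire α:  (P0=3, P1=4, P2=3, P3=0, P4=0, P5=6, P6=0) → (P0=4, P1=4, P2=3, P3=0, P4=0, P5=7, P6=0)

YES — reachable via ⟨α, α, α⟩ (3 firings)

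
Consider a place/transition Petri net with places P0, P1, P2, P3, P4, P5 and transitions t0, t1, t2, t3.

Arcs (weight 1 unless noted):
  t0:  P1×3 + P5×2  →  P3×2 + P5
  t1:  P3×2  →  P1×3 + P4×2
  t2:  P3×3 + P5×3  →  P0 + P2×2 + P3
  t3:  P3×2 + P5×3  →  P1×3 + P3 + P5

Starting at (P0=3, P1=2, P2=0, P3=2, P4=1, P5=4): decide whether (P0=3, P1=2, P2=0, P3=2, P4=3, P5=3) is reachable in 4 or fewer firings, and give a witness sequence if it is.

YES — reachable via ⟨t1, t0⟩ (2 firings)

step 1: fire t1:  (P0=3, P1=2, P2=0, P3=2, P4=1, P5=4) → (P0=3, P1=5, P2=0, P3=0, P4=3, P5=4)
step 2: fire t0:  (P0=3, P1=5, P2=0, P3=0, P4=3, P5=4) → (P0=3, P1=2, P2=0, P3=2, P4=3, P5=3)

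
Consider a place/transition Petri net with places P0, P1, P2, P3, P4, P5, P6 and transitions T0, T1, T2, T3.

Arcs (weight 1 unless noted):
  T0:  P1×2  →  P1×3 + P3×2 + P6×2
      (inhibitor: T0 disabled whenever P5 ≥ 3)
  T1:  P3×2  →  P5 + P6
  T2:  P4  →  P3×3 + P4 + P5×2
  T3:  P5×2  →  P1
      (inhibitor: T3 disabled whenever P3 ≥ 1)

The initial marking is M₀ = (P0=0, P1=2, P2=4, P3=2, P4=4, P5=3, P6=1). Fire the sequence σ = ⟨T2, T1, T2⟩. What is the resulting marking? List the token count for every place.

step 1: fire T2:  (P0=0, P1=2, P2=4, P3=2, P4=4, P5=3, P6=1) → (P0=0, P1=2, P2=4, P3=5, P4=4, P5=5, P6=1)
step 2: fire T1:  (P0=0, P1=2, P2=4, P3=5, P4=4, P5=5, P6=1) → (P0=0, P1=2, P2=4, P3=3, P4=4, P5=6, P6=2)
step 3: fire T2:  (P0=0, P1=2, P2=4, P3=3, P4=4, P5=6, P6=2) → (P0=0, P1=2, P2=4, P3=6, P4=4, P5=8, P6=2)

(P0=0, P1=2, P2=4, P3=6, P4=4, P5=8, P6=2)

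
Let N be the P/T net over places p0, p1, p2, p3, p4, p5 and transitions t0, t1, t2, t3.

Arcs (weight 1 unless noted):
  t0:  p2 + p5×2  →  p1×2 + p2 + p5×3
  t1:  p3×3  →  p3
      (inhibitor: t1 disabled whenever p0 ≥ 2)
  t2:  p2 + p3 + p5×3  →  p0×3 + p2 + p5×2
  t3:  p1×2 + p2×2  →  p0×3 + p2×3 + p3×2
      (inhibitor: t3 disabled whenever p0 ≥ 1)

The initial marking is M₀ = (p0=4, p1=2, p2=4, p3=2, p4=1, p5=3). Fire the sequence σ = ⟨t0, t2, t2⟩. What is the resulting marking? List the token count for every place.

step 1: fire t0:  (p0=4, p1=2, p2=4, p3=2, p4=1, p5=3) → (p0=4, p1=4, p2=4, p3=2, p4=1, p5=4)
step 2: fire t2:  (p0=4, p1=4, p2=4, p3=2, p4=1, p5=4) → (p0=7, p1=4, p2=4, p3=1, p4=1, p5=3)
step 3: fire t2:  (p0=7, p1=4, p2=4, p3=1, p4=1, p5=3) → (p0=10, p1=4, p2=4, p3=0, p4=1, p5=2)

(p0=10, p1=4, p2=4, p3=0, p4=1, p5=2)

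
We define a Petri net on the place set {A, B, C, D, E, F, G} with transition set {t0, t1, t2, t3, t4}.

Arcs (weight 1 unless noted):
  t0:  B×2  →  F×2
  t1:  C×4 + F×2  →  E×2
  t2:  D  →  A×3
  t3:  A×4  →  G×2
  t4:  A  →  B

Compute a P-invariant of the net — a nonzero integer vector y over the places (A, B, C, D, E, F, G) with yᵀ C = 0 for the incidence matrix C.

y = (A:0, B:0, C:1, D:0, E:2, F:0, G:0)

Incidence matrix C (rows=places, cols=transitions):
       t0   t1   t2   t3   t4
    A   0    0    3   -4   -1
    B  -2    0    0    0    1
    C   0   -4    0    0    0
    D   0    0   -1    0    0
    E   0    2    0    0    0
    F   2   -2    0    0    0
    G   0    0    0    2    0

Candidate y = [0, 0, 1, 0, 2, 0, 0]; check y·C column-wise:
  col t0: 0·-2 + 1·0 + 2·0 + 0·2 = 0
  col t1: 1·-4 + 2·2 + 0·-2 = 0
  col t2: 0·3 + 1·0 + 0·-1 + 2·0 = 0
  col t3: 0·-4 + 1·0 + 2·0 + 0·2 = 0
  col t4: 0·-1 + 0·1 + 1·0 + 2·0 = 0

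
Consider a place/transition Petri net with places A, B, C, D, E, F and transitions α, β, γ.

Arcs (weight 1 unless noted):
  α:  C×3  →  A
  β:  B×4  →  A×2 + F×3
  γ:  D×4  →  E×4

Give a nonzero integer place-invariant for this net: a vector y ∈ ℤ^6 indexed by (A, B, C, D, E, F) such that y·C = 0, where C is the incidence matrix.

y = (A:6, B:3, C:2, D:0, E:0, F:0)

Incidence matrix C (rows=places, cols=transitions):
        α    β    γ
    A   1    2    0
    B   0   -4    0
    C  -3    0    0
    D   0    0   -4
    E   0    0    4
    F   0    3    0

Candidate y = [6, 3, 2, 0, 0, 0]; check y·C column-wise:
  col α: 6·1 + 3·0 + 2·-3 = 0
  col β: 6·2 + 3·-4 + 2·0 + 0·3 = 0
  col γ: 6·0 + 3·0 + 2·0 + 0·-4 + 0·4 = 0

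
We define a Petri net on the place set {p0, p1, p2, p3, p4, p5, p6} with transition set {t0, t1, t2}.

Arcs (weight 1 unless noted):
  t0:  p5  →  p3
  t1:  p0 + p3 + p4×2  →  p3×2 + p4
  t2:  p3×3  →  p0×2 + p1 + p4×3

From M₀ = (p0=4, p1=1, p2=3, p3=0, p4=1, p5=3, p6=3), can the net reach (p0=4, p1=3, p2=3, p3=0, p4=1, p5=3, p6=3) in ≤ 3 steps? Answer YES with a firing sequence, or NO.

NO — not reachable within 3 firings

depth 0: 1 marking
depth 1: 2 markings reached so far
depth 2: 3 markings reached so far
depth 3: 4 markings reached so far
target is not among the 4 markings reachable within 3 steps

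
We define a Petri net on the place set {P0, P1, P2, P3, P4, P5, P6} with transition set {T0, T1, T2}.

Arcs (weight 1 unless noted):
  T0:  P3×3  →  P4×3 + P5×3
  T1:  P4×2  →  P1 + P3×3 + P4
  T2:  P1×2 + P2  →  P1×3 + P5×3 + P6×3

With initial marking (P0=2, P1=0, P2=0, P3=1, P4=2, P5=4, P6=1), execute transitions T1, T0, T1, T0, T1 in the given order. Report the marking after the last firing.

step 1: fire T1:  (P0=2, P1=0, P2=0, P3=1, P4=2, P5=4, P6=1) → (P0=2, P1=1, P2=0, P3=4, P4=1, P5=4, P6=1)
step 2: fire T0:  (P0=2, P1=1, P2=0, P3=4, P4=1, P5=4, P6=1) → (P0=2, P1=1, P2=0, P3=1, P4=4, P5=7, P6=1)
step 3: fire T1:  (P0=2, P1=1, P2=0, P3=1, P4=4, P5=7, P6=1) → (P0=2, P1=2, P2=0, P3=4, P4=3, P5=7, P6=1)
step 4: fire T0:  (P0=2, P1=2, P2=0, P3=4, P4=3, P5=7, P6=1) → (P0=2, P1=2, P2=0, P3=1, P4=6, P5=10, P6=1)
step 5: fire T1:  (P0=2, P1=2, P2=0, P3=1, P4=6, P5=10, P6=1) → (P0=2, P1=3, P2=0, P3=4, P4=5, P5=10, P6=1)

(P0=2, P1=3, P2=0, P3=4, P4=5, P5=10, P6=1)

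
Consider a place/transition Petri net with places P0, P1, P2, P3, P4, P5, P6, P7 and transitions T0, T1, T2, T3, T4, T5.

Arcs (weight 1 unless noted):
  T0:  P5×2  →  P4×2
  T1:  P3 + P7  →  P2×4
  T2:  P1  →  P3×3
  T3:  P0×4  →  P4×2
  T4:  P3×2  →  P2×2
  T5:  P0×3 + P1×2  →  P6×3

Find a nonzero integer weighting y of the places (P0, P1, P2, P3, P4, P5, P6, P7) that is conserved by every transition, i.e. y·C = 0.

y = (P0:1, P1:0, P2:0, P3:0, P4:2, P5:2, P6:1, P7:0)

Incidence matrix C (rows=places, cols=transitions):
       T0   T1   T2   T3   T4   T5
   P0   0    0    0   -4    0   -3
   P1   0    0   -1    0    0   -2
   P2   0    4    0    0    2    0
   P3   0   -1    3    0   -2    0
   P4   2    0    0    2    0    0
   P5  -2    0    0    0    0    0
   P6   0    0    0    0    0    3
   P7   0   -1    0    0    0    0

Candidate y = [1, 0, 0, 0, 2, 2, 1, 0]; check y·C column-wise:
  col T0: 1·0 + 2·2 + 2·-2 + 1·0 = 0
  col T1: 1·0 + 0·4 + 0·-1 + 2·0 + 2·0 + 1·0 + 0·-1 = 0
  col T2: 1·0 + 0·-1 + 0·3 + 2·0 + 2·0 + 1·0 = 0
  col T3: 1·-4 + 2·2 + 2·0 + 1·0 = 0
  col T4: 1·0 + 0·2 + 0·-2 + 2·0 + 2·0 + 1·0 = 0
  col T5: 1·-3 + 0·-2 + 2·0 + 2·0 + 1·3 = 0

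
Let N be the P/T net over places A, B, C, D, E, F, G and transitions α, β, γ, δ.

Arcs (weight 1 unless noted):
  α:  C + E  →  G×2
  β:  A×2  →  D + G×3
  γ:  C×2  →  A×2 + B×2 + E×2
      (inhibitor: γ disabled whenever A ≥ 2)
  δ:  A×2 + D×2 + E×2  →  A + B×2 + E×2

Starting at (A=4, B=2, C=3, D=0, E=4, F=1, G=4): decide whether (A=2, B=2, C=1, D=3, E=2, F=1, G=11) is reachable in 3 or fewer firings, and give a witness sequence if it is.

NO — not reachable within 3 firings

depth 0: 1 marking
depth 1: 3 markings reached so far
depth 2: 6 markings reached so far
depth 3: 10 markings reached so far
target is not among the 10 markings reachable within 3 steps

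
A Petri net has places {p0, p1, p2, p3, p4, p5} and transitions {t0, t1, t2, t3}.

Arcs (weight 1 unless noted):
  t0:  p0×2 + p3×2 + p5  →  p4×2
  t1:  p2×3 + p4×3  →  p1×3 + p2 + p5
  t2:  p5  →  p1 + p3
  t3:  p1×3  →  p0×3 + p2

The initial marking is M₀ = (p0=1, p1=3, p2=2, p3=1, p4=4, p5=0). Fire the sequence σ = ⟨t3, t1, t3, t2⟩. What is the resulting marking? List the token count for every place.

(p0=7, p1=1, p2=2, p3=2, p4=1, p5=0)

step 1: fire t3:  (p0=1, p1=3, p2=2, p3=1, p4=4, p5=0) → (p0=4, p1=0, p2=3, p3=1, p4=4, p5=0)
step 2: fire t1:  (p0=4, p1=0, p2=3, p3=1, p4=4, p5=0) → (p0=4, p1=3, p2=1, p3=1, p4=1, p5=1)
step 3: fire t3:  (p0=4, p1=3, p2=1, p3=1, p4=1, p5=1) → (p0=7, p1=0, p2=2, p3=1, p4=1, p5=1)
step 4: fire t2:  (p0=7, p1=0, p2=2, p3=1, p4=1, p5=1) → (p0=7, p1=1, p2=2, p3=2, p4=1, p5=0)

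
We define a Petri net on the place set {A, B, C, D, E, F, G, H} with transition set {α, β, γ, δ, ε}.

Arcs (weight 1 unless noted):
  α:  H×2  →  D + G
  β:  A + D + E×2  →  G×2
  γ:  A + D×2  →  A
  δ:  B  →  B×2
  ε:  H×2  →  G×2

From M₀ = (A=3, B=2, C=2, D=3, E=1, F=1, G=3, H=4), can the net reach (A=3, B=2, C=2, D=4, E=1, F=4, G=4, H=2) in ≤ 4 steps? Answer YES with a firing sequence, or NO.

NO — not reachable within 4 firings

depth 0: 1 marking
depth 1: 5 markings reached so far
depth 2: 14 markings reached so far
depth 3: 27 markings reached so far
depth 4: 42 markings reached so far
target is not among the 42 markings reachable within 4 steps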